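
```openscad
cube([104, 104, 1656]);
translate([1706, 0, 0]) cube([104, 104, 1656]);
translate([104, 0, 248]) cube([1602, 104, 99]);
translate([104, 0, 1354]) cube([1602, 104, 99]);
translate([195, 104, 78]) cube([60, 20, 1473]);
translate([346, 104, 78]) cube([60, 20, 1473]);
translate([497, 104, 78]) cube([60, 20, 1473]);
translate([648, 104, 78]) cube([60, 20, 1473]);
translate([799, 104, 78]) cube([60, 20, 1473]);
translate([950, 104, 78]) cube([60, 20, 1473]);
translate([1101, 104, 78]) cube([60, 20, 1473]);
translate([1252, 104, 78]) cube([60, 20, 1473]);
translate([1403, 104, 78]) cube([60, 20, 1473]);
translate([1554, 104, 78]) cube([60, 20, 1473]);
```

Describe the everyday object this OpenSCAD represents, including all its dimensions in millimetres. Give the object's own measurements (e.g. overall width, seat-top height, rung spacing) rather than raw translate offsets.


A fence section. Two 104×104 mm posts, 1656 mm tall, stand on the floor with a clear span of 1602 mm between their inner faces. Two horizontal rails of 104×99 mm section span the gap between the posts with their undersides at z = 248 mm and z = 1354 mm, flush with the posts' −y face. 10 pickets, each 60 mm wide, 20 mm thick and 1473 mm tall, are fixed to the +y face of the rails with their bottoms at z = 78 mm, spaced across the span with a 91 mm gap after the −x post and between neighbouring pickets, with 92 mm left before the +x post.


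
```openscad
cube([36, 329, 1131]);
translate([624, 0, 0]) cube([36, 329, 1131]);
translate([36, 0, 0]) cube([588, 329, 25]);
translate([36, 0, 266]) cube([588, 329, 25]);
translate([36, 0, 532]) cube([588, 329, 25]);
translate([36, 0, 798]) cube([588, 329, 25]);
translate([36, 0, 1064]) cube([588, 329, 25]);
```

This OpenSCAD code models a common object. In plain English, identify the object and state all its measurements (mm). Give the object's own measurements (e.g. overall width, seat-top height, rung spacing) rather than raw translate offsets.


An open bookshelf. Two side panels, each 36 mm thick, 329 mm deep and 1131 mm tall, stand 660 mm apart (outside-to-outside). Between them sit 5 shelves, each 25 mm thick and 329 mm deep, spanning the full gap between the sides. The bottom shelf rests on the floor (its underside at z = 0) and the clear gap between one shelf's top and the next shelf's underside is 241 mm.


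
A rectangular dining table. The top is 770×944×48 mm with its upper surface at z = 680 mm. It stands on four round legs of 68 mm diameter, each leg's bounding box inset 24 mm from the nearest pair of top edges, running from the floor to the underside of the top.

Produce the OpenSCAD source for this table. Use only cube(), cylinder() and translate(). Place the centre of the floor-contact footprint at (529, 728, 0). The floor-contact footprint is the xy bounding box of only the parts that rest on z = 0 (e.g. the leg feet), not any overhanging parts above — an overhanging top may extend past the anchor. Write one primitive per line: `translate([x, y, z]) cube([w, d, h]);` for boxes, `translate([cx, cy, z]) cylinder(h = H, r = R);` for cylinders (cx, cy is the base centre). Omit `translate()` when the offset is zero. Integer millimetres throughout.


translate([144, 256, 632]) cube([770, 944, 48]);
translate([202, 314, 0]) cylinder(h = 632, r = 34);
translate([856, 314, 0]) cylinder(h = 632, r = 34);
translate([202, 1142, 0]) cylinder(h = 632, r = 34);
translate([856, 1142, 0]) cylinder(h = 632, r = 34);


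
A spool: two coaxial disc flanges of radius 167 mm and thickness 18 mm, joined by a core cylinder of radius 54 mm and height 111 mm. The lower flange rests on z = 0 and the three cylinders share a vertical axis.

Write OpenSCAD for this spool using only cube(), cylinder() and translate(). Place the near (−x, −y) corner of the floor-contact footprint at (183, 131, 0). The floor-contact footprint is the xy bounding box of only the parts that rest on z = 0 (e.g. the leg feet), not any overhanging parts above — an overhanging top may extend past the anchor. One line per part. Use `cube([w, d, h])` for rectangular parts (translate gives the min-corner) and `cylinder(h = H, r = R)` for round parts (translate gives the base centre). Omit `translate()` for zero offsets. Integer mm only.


translate([350, 298, 0]) cylinder(h = 18, r = 167);
translate([350, 298, 18]) cylinder(h = 111, r = 54);
translate([350, 298, 129]) cylinder(h = 18, r = 167);


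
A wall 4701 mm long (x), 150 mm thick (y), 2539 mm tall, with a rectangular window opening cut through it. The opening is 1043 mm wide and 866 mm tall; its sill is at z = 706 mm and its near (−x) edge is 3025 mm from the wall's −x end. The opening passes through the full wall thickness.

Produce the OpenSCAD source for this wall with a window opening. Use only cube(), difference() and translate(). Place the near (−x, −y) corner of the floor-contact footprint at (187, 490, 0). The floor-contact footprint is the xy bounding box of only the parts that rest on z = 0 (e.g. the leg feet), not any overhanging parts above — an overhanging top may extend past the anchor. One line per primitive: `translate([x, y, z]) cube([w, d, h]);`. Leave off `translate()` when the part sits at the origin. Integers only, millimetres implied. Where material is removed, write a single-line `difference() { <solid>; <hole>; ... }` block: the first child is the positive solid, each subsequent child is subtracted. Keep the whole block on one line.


difference() { translate([187, 490, 0]) cube([4701, 150, 2539]); translate([3212, 490, 706]) cube([1043, 150, 866]); }


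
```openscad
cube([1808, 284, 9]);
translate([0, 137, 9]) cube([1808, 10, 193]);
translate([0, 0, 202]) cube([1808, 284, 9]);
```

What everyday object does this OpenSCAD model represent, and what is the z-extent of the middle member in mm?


An I-beam. The web height is 193 mm.

Two wide flanges with a thin centred web — an I-beam. Overall 211 mm minus two 9 mm flanges gives a web of 211 − 2·9 = 193 mm.


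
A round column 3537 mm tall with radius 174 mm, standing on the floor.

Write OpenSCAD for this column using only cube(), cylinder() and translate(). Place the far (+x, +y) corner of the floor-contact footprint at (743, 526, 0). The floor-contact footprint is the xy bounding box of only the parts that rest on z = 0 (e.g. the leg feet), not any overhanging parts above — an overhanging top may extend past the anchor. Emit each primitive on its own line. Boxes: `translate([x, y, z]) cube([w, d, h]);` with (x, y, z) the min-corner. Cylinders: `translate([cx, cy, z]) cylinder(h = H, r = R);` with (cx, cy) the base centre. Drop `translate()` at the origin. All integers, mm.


translate([569, 352, 0]) cylinder(h = 3537, r = 174);


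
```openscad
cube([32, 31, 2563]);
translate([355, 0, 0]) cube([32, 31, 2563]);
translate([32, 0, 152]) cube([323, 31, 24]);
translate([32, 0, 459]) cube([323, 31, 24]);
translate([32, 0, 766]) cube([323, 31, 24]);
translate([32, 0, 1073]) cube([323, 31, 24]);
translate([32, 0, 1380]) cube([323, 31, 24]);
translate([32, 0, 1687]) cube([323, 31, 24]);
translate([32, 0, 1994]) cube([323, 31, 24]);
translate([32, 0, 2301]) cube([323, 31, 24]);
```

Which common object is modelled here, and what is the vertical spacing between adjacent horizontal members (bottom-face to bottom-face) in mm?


A ladder. The rung spacing is 307 mm.

Two tall 32×31 posts with 8 short bars between them — a ladder. Adjacent rungs sit at z = 152 and z = 459, so the spacing is 459 − 152 = 307 mm.


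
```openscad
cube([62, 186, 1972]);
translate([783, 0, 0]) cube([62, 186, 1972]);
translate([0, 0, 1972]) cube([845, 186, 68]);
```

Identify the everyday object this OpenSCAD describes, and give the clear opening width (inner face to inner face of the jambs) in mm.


A door frame. The clear opening width is 721 mm.

Two 1972 mm tall posts with a header on top — a door frame. The left jamb is 62 mm wide at x = 0; the right jamb starts at x = 783. The clear opening is 783 − 62 = 721 mm.


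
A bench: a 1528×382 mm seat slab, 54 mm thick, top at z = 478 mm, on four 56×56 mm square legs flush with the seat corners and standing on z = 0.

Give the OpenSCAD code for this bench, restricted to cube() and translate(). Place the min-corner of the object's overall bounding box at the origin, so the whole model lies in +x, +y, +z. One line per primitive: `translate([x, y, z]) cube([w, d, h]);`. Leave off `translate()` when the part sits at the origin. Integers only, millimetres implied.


// leg_h = 478 − 54 = 424
translate([0, 0, 424]) cube([1528, 382, 54]);
cube([56, 56, 424]);
translate([0, 326, 0]) cube([56, 56, 424]);
translate([1472, 0, 0]) cube([56, 56, 424]);
translate([1472, 326, 0]) cube([56, 56, 424]);


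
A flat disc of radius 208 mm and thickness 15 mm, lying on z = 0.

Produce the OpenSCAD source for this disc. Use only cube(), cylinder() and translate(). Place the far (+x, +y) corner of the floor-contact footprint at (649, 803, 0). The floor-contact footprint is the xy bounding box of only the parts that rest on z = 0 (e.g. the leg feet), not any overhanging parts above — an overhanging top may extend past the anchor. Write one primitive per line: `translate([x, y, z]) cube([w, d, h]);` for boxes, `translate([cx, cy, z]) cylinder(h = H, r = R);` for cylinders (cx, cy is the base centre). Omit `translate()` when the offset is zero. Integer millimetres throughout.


translate([441, 595, 0]) cylinder(h = 15, r = 208);


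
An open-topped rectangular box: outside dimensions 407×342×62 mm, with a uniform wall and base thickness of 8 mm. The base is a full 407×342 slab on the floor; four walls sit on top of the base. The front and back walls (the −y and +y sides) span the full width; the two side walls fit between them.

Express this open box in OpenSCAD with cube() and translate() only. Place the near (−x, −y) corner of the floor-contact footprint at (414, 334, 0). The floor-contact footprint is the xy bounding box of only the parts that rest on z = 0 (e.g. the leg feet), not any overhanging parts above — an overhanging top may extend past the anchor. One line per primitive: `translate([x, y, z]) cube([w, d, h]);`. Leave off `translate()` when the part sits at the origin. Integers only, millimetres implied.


translate([414, 334, 0]) cube([407, 342, 8]);
translate([414, 334, 8]) cube([407, 8, 54]);
translate([414, 668, 8]) cube([407, 8, 54]);
translate([414, 342, 8]) cube([8, 326, 54]);
translate([813, 342, 8]) cube([8, 326, 54]);


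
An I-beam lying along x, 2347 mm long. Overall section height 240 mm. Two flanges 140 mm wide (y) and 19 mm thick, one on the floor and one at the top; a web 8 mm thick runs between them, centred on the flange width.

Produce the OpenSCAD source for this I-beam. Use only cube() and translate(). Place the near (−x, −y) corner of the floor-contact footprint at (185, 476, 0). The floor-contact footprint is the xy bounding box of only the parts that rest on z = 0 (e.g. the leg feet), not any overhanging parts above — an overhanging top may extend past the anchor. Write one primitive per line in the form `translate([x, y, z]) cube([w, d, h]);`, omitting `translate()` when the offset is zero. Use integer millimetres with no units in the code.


translate([185, 476, 0]) cube([2347, 140, 19]);
translate([185, 542, 19]) cube([2347, 8, 202]);
translate([185, 476, 221]) cube([2347, 140, 19]);


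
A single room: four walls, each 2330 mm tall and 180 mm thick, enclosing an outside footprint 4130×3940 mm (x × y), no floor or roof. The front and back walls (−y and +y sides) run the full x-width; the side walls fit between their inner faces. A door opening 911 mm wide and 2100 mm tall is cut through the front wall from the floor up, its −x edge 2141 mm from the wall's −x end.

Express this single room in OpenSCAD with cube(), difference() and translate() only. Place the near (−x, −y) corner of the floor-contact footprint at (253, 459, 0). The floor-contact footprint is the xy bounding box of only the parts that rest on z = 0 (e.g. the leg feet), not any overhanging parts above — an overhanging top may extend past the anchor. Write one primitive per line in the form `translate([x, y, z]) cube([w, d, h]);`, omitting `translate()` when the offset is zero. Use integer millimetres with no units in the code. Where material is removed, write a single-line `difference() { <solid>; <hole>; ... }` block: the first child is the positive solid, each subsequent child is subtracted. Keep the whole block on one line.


difference() { translate([253, 459, 0]) cube([4130, 180, 2330]); translate([2394, 459, 0]) cube([911, 180, 2100]); }
translate([253, 4219, 0]) cube([4130, 180, 2330]);
translate([253, 639, 0]) cube([180, 3580, 2330]);
translate([4203, 639, 0]) cube([180, 3580, 2330]);


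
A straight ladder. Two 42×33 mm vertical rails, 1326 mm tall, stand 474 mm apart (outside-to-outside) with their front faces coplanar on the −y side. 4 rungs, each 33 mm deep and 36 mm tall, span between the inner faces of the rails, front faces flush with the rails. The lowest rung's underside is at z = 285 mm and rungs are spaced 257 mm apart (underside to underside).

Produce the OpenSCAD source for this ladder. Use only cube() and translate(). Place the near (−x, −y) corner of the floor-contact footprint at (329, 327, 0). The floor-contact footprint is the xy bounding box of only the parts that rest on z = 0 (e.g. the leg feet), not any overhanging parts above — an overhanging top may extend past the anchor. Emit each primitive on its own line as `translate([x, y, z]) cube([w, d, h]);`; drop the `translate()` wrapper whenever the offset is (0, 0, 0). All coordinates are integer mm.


translate([329, 327, 0]) cube([42, 33, 1326]);
translate([761, 327, 0]) cube([42, 33, 1326]);
translate([371, 327, 285]) cube([390, 33, 36]);
translate([371, 327, 542]) cube([390, 33, 36]);
translate([371, 327, 799]) cube([390, 33, 36]);
translate([371, 327, 1056]) cube([390, 33, 36]);


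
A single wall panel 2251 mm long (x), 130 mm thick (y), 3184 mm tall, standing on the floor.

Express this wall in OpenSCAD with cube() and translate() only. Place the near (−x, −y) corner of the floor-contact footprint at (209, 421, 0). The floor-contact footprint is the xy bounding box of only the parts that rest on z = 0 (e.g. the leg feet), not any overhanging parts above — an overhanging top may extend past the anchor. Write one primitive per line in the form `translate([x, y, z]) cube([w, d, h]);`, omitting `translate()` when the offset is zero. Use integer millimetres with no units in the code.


translate([209, 421, 0]) cube([2251, 130, 3184]);


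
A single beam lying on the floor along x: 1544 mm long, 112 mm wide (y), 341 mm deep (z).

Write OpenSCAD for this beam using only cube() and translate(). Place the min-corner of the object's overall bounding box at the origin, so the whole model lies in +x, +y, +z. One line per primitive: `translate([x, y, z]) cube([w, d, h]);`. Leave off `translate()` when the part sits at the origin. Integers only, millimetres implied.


cube([1544, 112, 341]);


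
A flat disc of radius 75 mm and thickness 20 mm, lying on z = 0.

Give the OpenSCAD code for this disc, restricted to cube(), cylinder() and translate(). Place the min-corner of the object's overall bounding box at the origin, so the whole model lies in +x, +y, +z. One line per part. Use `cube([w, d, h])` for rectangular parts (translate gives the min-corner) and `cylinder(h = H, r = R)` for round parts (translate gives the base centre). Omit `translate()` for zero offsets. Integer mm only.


translate([75, 75, 0]) cylinder(h = 20, r = 75);


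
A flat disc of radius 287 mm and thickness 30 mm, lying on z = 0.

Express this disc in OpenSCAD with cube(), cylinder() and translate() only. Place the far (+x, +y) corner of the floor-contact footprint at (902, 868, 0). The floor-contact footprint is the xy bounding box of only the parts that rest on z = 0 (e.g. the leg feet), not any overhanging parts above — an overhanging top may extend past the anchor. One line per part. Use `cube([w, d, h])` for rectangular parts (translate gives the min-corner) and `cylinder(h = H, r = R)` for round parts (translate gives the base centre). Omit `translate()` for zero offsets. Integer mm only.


translate([615, 581, 0]) cylinder(h = 30, r = 287);


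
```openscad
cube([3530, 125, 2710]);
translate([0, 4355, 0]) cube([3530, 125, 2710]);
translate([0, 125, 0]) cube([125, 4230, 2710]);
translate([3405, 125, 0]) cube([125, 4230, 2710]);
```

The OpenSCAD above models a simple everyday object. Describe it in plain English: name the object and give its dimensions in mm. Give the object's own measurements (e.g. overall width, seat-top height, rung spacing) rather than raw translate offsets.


The wall frame of a small rectangular building: four walls, each 2710 mm tall and 125 mm thick, enclosing a footprint 3530 mm (x) by 4480 mm (y) outside-to-outside, with no floor or roof. The front and back walls (the −y and +y sides) span the full width; the two side walls fit between them.


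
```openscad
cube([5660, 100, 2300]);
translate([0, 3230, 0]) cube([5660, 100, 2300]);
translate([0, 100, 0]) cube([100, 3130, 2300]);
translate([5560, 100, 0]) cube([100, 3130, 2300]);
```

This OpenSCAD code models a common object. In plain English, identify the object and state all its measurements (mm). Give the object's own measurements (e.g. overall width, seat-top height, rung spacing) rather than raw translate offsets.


The wall frame of a small rectangular building: four walls, each 2300 mm tall and 100 mm thick, enclosing a footprint 5660 mm (x) by 3330 mm (y) outside-to-outside, with no floor or roof. The front and back walls (the −y and +y sides) span the full width; the two side walls fit between them.


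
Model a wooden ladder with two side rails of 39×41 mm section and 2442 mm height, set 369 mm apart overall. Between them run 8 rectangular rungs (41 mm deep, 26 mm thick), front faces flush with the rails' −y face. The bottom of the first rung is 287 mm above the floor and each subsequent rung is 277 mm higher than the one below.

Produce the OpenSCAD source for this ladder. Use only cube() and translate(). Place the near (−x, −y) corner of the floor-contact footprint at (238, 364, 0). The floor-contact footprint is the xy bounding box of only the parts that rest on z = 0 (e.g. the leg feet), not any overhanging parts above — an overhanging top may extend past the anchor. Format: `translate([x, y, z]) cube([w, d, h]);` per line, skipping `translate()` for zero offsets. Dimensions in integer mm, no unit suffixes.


translate([238, 364, 0]) cube([39, 41, 2442]);
translate([568, 364, 0]) cube([39, 41, 2442]);
translate([277, 364, 287]) cube([291, 41, 26]);
translate([277, 364, 564]) cube([291, 41, 26]);
translate([277, 364, 841]) cube([291, 41, 26]);
translate([277, 364, 1118]) cube([291, 41, 26]);
translate([277, 364, 1395]) cube([291, 41, 26]);
translate([277, 364, 1672]) cube([291, 41, 26]);
translate([277, 364, 1949]) cube([291, 41, 26]);
translate([277, 364, 2226]) cube([291, 41, 26]);


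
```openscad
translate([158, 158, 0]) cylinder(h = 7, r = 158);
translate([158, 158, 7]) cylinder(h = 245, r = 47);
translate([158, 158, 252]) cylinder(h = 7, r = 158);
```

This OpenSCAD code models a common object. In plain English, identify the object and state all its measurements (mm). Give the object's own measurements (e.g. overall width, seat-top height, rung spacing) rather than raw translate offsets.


A spool: two coaxial disc flanges of radius 158 mm and thickness 7 mm, joined by a core cylinder of radius 47 mm and height 245 mm. The lower flange rests on z = 0 and the three cylinders share a vertical axis.


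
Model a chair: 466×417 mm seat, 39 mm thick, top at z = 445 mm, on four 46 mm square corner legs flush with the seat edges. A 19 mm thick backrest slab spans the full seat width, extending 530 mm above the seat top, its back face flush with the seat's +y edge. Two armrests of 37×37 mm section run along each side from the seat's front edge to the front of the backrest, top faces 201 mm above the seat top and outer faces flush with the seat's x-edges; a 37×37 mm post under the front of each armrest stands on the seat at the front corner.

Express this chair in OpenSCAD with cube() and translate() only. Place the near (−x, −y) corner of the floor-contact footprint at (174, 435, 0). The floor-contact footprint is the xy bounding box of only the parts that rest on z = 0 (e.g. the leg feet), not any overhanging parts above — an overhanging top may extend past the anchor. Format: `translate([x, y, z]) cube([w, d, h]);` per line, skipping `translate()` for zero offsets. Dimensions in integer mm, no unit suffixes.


translate([174, 435, 406]) cube([466, 417, 39]);
translate([174, 435, 0]) cube([46, 46, 406]);
translate([594, 435, 0]) cube([46, 46, 406]);
translate([174, 806, 0]) cube([46, 46, 406]);
translate([594, 806, 0]) cube([46, 46, 406]);
translate([174, 833, 445]) cube([466, 19, 530]);
translate([174, 435, 609]) cube([37, 398, 37]);
translate([603, 435, 609]) cube([37, 398, 37]);
translate([174, 435, 445]) cube([37, 37, 164]);
translate([603, 435, 445]) cube([37, 37, 164]);


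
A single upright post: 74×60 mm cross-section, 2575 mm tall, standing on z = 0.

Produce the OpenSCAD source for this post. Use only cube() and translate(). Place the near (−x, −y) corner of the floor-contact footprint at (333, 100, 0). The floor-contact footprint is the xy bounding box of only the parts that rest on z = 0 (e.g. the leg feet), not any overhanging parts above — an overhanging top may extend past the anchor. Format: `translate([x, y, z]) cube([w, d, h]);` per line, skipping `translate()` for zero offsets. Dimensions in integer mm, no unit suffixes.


translate([333, 100, 0]) cube([74, 60, 2575]);


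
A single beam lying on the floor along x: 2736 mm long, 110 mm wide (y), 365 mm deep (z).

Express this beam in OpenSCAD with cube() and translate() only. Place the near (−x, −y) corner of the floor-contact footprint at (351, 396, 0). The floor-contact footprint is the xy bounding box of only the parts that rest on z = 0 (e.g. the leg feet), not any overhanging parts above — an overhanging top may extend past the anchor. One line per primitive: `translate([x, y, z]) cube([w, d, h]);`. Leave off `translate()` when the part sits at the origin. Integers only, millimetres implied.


translate([351, 396, 0]) cube([2736, 110, 365]);


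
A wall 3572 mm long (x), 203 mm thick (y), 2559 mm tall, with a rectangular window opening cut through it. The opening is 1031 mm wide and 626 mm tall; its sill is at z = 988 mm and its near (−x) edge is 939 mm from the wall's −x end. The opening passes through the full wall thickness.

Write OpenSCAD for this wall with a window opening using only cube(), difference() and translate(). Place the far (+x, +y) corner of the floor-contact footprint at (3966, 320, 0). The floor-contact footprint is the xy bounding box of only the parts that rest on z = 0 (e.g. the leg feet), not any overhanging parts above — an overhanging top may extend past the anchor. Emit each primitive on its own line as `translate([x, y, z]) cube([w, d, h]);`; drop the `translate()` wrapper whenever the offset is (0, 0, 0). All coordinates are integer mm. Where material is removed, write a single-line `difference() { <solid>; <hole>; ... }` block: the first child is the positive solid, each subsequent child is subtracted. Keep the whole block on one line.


difference() { translate([394, 117, 0]) cube([3572, 203, 2559]); translate([1333, 117, 988]) cube([1031, 203, 626]); }


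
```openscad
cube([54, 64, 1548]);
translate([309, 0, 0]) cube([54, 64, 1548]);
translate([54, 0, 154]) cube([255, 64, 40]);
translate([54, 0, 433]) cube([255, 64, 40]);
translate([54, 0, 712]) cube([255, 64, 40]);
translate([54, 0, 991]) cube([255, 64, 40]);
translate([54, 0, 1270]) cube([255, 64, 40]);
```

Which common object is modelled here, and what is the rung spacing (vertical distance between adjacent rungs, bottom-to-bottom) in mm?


A ladder. The rung spacing is 279 mm.

Two tall 54×64 posts with 5 short bars between them — a ladder. Adjacent rungs sit at z = 154 and z = 433, so the spacing is 433 − 154 = 279 mm.


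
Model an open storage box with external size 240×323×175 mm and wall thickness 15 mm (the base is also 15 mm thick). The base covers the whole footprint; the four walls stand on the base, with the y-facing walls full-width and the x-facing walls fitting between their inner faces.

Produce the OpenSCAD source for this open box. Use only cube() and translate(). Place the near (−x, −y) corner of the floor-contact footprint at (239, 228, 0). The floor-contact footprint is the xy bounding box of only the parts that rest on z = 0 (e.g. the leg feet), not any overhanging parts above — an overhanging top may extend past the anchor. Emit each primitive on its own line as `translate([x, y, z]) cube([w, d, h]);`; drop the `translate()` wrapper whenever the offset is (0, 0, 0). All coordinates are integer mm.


translate([239, 228, 0]) cube([240, 323, 15]);
translate([239, 228, 15]) cube([240, 15, 160]);
translate([239, 536, 15]) cube([240, 15, 160]);
translate([239, 243, 15]) cube([15, 293, 160]);
translate([464, 243, 15]) cube([15, 293, 160]);


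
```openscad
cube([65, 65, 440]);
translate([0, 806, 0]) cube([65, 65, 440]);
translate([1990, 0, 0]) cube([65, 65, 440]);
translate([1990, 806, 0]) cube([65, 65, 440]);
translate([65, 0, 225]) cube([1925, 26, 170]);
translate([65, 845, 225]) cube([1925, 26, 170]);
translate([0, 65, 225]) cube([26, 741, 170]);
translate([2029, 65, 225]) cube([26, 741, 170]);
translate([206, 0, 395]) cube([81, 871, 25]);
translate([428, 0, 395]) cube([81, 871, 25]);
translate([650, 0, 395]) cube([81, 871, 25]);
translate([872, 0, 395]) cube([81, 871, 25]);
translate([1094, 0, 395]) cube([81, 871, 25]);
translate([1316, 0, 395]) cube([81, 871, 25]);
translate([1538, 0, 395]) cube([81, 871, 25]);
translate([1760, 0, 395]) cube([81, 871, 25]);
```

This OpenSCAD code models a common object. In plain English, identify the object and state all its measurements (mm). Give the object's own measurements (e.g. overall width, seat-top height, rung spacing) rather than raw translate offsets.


A bed frame 2055 mm long (x) by 871 mm wide (y). Four 65×65 mm corner posts, 440 mm tall, at the corners of the footprint. Four rails of 26 mm thickness and 170 mm height run between adjacent posts with their undersides at z = 225 mm, their outer faces flush with the outside of the frame (the two x-running rails run between the posts' inner faces; the two y-running rails run between the posts' inner faces). 8 slats, each 81 mm wide (x) and 25 mm thick, lie across the top of the two x-running rails, running the full 871 mm width of the frame in y; along x they sit between the end posts with a 141 mm gap after the −x posts and between neighbouring slats, leaving 149 mm before the +x posts.


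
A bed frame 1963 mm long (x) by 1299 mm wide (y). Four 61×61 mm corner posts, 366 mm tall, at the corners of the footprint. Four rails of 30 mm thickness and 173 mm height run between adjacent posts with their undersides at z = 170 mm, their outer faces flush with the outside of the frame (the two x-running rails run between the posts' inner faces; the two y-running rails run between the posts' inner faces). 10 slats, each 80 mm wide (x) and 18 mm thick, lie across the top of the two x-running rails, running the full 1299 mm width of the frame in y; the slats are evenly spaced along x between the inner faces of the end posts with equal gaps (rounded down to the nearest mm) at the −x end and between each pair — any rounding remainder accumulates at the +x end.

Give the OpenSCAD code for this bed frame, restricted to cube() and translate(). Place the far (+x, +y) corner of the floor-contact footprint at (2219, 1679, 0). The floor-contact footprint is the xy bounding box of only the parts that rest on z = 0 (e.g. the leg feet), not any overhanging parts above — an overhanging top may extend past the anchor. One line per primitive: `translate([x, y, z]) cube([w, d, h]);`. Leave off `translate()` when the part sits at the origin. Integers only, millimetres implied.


translate([256, 380, 0]) cube([61, 61, 366]);
translate([256, 1618, 0]) cube([61, 61, 366]);
translate([2158, 380, 0]) cube([61, 61, 366]);
translate([2158, 1618, 0]) cube([61, 61, 366]);
translate([317, 380, 170]) cube([1841, 30, 173]);
translate([317, 1649, 170]) cube([1841, 30, 173]);
translate([256, 441, 170]) cube([30, 1177, 173]);
translate([2189, 441, 170]) cube([30, 1177, 173]);
translate([411, 380, 343]) cube([80, 1299, 18]);
translate([585, 380, 343]) cube([80, 1299, 18]);
translate([759, 380, 343]) cube([80, 1299, 18]);
translate([933, 380, 343]) cube([80, 1299, 18]);
translate([1107, 380, 343]) cube([80, 1299, 18]);
translate([1281, 380, 343]) cube([80, 1299, 18]);
translate([1455, 380, 343]) cube([80, 1299, 18]);
translate([1629, 380, 343]) cube([80, 1299, 18]);
translate([1803, 380, 343]) cube([80, 1299, 18]);
translate([1977, 380, 343]) cube([80, 1299, 18]);


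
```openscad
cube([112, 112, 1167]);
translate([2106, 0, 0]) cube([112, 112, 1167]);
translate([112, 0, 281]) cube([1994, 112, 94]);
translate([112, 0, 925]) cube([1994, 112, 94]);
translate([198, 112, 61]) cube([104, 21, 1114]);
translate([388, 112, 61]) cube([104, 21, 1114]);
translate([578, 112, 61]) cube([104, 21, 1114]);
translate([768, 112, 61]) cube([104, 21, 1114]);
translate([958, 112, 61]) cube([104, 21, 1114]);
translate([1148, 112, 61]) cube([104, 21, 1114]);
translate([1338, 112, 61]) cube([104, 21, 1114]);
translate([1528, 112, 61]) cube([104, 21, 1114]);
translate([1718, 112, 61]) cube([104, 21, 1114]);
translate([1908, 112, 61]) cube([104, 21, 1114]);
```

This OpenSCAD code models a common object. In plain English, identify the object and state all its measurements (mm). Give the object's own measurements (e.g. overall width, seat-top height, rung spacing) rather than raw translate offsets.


A fence section. Two 112×112 mm posts, 1167 mm tall, stand on the floor with a clear span of 1994 mm between their inner faces. Two horizontal rails of 112×94 mm section span the gap between the posts with their undersides at z = 281 mm and z = 925 mm, flush with the posts' −y face. 10 pickets, each 104 mm wide, 21 mm thick and 1114 mm tall, are fixed to the +y face of the rails with their bottoms at z = 61 mm, spaced across the span with a 86 mm gap after the −x post and between neighbouring pickets, with 94 mm left before the +x post.


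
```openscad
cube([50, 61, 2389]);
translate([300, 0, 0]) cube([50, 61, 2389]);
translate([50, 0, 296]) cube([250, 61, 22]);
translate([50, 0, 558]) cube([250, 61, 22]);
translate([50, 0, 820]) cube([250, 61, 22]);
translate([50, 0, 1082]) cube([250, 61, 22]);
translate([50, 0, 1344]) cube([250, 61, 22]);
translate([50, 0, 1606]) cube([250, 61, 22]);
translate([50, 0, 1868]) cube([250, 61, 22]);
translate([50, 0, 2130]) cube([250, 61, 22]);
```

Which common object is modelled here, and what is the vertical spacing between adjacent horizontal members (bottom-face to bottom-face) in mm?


A ladder. The rung spacing is 262 mm.

Two tall 50×61 posts with 8 short bars between them — a ladder. Adjacent rungs sit at z = 296 and z = 558, so the spacing is 558 − 296 = 262 mm.


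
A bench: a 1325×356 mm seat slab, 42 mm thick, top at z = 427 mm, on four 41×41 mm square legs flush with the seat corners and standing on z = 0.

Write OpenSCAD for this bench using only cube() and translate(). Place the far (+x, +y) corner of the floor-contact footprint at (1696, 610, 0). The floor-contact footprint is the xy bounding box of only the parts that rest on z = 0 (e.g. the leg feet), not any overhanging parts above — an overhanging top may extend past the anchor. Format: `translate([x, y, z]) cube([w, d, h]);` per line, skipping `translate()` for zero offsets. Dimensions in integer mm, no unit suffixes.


translate([371, 254, 385]) cube([1325, 356, 42]);
translate([371, 254, 0]) cube([41, 41, 385]);
translate([371, 569, 0]) cube([41, 41, 385]);
translate([1655, 254, 0]) cube([41, 41, 385]);
translate([1655, 569, 0]) cube([41, 41, 385]);


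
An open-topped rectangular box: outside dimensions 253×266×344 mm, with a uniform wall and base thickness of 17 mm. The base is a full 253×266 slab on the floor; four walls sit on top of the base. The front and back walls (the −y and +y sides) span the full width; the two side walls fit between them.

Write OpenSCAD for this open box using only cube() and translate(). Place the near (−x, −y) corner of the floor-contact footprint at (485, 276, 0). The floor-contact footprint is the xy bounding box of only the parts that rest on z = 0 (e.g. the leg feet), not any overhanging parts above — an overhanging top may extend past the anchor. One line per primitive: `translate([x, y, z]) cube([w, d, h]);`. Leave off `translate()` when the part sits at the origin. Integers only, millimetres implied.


translate([485, 276, 0]) cube([253, 266, 17]);
translate([485, 276, 17]) cube([253, 17, 327]);
translate([485, 525, 17]) cube([253, 17, 327]);
translate([485, 293, 17]) cube([17, 232, 327]);
translate([721, 293, 17]) cube([17, 232, 327]);


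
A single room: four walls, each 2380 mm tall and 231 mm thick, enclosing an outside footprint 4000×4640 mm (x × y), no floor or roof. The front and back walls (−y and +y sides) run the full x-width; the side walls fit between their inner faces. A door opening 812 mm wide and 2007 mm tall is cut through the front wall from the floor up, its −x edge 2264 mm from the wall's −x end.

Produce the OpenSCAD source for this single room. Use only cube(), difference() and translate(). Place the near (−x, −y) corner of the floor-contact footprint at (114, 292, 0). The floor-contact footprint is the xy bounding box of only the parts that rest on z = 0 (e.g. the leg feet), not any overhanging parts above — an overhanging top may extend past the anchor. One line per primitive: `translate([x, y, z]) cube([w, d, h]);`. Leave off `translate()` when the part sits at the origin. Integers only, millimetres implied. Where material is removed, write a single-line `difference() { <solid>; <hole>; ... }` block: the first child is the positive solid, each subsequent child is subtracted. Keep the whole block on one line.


difference() { translate([114, 292, 0]) cube([4000, 231, 2380]); translate([2378, 292, 0]) cube([812, 231, 2007]); }
translate([114, 4701, 0]) cube([4000, 231, 2380]);
translate([114, 523, 0]) cube([231, 4178, 2380]);
translate([3883, 523, 0]) cube([231, 4178, 2380]);


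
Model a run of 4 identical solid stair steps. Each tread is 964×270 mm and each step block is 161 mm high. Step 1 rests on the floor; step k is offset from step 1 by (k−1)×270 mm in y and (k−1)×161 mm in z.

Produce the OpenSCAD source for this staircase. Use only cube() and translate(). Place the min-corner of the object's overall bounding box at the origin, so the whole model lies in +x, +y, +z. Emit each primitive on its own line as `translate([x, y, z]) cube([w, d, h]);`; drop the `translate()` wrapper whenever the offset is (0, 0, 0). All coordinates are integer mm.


cube([964, 270, 161]);
translate([0, 270, 161]) cube([964, 270, 161]);
translate([0, 540, 322]) cube([964, 270, 161]);
translate([0, 810, 483]) cube([964, 270, 161]);


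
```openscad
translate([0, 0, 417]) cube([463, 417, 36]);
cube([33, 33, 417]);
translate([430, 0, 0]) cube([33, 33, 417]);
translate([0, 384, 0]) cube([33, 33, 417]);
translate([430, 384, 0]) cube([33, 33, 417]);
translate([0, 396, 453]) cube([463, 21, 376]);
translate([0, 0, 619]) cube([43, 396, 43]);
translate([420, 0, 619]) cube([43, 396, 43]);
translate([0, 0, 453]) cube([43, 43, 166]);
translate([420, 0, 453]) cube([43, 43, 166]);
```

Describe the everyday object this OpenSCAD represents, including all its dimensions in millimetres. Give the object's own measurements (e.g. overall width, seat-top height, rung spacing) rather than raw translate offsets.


A chair. The seat is a 463×417×36 mm slab with its top at z = 453 mm, on four 33×33 mm corner legs (flush with the seat edges, standing on z = 0). A flat backrest 21 mm thick, 376 mm tall, spans the full seat width and rises from the seat top along its +y edge, rear face flush with the rear of the seat. Two armrests of 43×43 mm section run along each side from the seat's front edge to the front of the backrest, top faces 209 mm above the seat top and outer faces flush with the seat's x-edges; a 43×43 mm post under the front of each armrest stands on the seat at the front corner.


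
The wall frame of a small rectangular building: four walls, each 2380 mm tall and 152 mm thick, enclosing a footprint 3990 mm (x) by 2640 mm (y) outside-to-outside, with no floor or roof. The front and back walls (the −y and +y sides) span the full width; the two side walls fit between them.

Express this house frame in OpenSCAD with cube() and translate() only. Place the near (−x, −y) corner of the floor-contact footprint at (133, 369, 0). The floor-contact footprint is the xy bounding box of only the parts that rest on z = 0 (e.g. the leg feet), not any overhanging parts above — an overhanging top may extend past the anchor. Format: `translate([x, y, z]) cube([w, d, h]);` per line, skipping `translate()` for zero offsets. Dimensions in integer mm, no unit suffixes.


translate([133, 369, 0]) cube([3990, 152, 2380]);
translate([133, 2857, 0]) cube([3990, 152, 2380]);
translate([133, 521, 0]) cube([152, 2336, 2380]);
translate([3971, 521, 0]) cube([152, 2336, 2380]);


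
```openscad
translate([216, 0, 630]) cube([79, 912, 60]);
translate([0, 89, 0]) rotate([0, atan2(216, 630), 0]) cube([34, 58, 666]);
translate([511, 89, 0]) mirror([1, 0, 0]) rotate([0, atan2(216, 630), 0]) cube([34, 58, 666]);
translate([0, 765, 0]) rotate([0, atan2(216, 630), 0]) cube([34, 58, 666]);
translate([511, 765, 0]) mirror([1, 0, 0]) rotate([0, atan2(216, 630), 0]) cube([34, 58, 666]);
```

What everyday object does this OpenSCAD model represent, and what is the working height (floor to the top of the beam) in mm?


A sawhorse. The overall height is 690 mm.

A beam across two mirrored pairs of raked legs — a sawhorse. The beam's underside is at z = 630 (matching the legs' vertical rise in atan2(216, 630)) and the beam is 60 mm tall, so its top is at 630 + 60 = 690 mm. The raked legs top out at the beam's underside, so that is the highest point.


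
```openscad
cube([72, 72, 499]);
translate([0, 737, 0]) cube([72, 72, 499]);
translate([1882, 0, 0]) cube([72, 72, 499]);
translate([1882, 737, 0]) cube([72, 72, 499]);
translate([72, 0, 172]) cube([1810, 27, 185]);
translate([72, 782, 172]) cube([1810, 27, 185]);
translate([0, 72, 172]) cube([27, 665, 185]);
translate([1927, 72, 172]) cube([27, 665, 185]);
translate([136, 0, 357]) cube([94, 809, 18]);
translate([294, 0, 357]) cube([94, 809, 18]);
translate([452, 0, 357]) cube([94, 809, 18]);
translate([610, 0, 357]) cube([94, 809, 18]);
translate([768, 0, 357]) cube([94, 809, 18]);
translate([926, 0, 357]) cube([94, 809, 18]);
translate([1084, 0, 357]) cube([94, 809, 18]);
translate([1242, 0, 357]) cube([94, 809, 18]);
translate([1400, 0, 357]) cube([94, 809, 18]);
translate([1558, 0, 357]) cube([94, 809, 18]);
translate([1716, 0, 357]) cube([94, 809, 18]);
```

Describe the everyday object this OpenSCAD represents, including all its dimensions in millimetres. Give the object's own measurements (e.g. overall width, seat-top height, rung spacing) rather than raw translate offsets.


A bed frame 1954 mm long (x) by 809 mm wide (y). Four 72×72 mm corner posts, 499 mm tall, at the corners of the footprint. Four rails of 27 mm thickness and 185 mm height run between adjacent posts with their undersides at z = 172 mm, their outer faces flush with the outside of the frame (the two x-running rails run between the posts' inner faces; the two y-running rails run between the posts' inner faces). 11 slats, each 94 mm wide (x) and 18 mm thick, lie across the top of the two x-running rails, running the full 809 mm width of the frame in y; along x they sit between the end posts with a 64 mm gap after the −x posts and between neighbouring slats, leaving 72 mm before the +x posts.
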